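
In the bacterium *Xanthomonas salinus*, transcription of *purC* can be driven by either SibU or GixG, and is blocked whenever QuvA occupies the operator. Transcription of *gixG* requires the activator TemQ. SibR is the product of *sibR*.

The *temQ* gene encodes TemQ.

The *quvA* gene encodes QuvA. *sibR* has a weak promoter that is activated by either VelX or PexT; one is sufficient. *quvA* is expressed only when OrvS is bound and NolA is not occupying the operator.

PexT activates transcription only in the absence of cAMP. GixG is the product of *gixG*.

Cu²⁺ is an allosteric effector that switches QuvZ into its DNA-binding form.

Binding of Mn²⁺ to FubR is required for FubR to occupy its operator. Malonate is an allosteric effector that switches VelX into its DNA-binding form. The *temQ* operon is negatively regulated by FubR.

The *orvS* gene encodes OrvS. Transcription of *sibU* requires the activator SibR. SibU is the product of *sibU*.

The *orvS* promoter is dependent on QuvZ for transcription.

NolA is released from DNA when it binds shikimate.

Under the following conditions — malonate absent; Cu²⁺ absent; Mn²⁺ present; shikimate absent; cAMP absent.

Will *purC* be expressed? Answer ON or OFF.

ON

Shikimate is absent, so NolA is active.
Cu²⁺ is absent, so QuvZ is inactive.
Required activator QuvZ is absent, so *orvS* is not transcribed.
So OrvS is not produced.
With repressor NolA bound, *quvA* is not transcribed.
So QuvA is not produced.
Malonate is absent, so VelX is inactive.
cAMP is absent, so PexT is active.
Activator PexT is present, so *sibR* is transcribed.
So SibR is produced and active.
No repressor is bound and SibR is active, so *sibU* is transcribed.
So SibU is produced and active.
Mn²⁺ is present, so FubR is active.
With repressor FubR bound, *temQ* is not transcribed.
So TemQ is not produced.
Required activator TemQ is absent, so *gixG* is not transcribed.
So GixG is not produced.
Activator SibU is present, so *purC* is transcribed.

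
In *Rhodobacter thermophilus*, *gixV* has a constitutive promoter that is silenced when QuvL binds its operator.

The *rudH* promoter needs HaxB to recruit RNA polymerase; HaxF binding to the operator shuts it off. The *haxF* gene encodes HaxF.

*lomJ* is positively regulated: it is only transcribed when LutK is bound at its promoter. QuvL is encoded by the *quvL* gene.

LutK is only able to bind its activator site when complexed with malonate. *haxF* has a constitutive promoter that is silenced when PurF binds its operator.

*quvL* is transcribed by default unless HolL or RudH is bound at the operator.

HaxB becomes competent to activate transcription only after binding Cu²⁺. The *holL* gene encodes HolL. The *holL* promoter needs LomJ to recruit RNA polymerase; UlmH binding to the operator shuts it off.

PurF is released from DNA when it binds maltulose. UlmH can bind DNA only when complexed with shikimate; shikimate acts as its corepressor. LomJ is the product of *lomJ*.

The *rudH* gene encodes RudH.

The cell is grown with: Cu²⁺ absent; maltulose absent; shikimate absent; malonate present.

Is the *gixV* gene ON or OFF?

Malonate is present, so LutK is active.
No repressor is bound and LutK is active, so *lomJ* is transcribed.
So LomJ is produced and active.
Shikimate is absent, so UlmH is inactive.
No repressor is bound and LomJ is active, so *holL* is transcribed.
So HolL is produced and active.
Maltulose is absent, so PurF is active.
With repressor PurF bound, *haxF* is not transcribed.
So HaxF is not produced.
Cu²⁺ is absent, so HaxB is inactive.
Required activator HaxB is absent, so *rudH* is not transcribed.
So RudH is not produced.
With repressor HolL bound, *quvL* is not transcribed.
So QuvL is not produced.
With no repressor bound, *gixV* is transcribed.

ON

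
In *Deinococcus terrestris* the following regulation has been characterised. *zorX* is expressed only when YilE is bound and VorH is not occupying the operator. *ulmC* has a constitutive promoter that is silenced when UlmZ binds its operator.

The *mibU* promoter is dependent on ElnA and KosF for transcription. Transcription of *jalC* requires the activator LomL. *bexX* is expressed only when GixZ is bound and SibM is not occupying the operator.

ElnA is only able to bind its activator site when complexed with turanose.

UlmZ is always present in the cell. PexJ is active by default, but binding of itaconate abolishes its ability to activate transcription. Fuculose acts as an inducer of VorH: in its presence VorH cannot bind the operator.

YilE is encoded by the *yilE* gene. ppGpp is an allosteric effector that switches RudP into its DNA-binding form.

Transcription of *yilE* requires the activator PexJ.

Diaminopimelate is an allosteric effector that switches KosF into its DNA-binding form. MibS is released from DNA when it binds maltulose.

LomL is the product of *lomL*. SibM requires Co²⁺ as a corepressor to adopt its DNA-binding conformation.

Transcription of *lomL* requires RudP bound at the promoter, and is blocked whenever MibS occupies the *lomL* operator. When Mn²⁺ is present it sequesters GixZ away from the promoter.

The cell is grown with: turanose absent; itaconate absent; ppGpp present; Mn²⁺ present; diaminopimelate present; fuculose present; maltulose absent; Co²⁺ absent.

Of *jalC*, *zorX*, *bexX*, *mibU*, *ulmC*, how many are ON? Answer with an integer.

Maltulose is absent, so MibS is active.
ppGpp is present, so RudP is active.
With repressor MibS bound, *lomL* is not transcribed.
So LomL is not produced.
Required activator LomL is absent, so *jalC* is not transcribed.
→ *jalC* is OFF.
Fuculose is present, so VorH is inactive.
Itaconate is absent, so PexJ is active.
No repressor is bound and PexJ is active, so *yilE* is transcribed.
So YilE is produced and active.
No repressor is bound and YilE is active, so *zorX* is transcribed.
→ *zorX* is ON.
Mn²⁺ is present, so GixZ is inactive.
Co²⁺ is absent, so SibM is inactive.
Required activator GixZ is absent, so *bexX* is not transcribed.
→ *bexX* is OFF.
Turanose is absent, so ElnA is inactive.
Diaminopimelate is present, so KosF is active.
Required activator ElnA is absent, so *mibU* is not transcribed.
→ *mibU* is OFF.
UlmZ is produced constitutively and is active.
With repressor UlmZ bound, *ulmC* is not transcribed.
→ *ulmC* is OFF.
1 of the 5 genes is transcribed.

1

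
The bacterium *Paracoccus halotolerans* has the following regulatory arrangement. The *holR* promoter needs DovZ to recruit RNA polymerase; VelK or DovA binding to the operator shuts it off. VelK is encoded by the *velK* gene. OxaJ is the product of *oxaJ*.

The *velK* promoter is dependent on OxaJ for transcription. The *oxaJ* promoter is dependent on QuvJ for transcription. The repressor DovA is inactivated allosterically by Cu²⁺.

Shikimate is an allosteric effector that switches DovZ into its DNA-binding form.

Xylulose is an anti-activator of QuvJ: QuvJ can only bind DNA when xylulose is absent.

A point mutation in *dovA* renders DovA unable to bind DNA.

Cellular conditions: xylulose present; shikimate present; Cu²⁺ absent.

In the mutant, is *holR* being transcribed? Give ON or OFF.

ON

Xylulose is present, so QuvJ is inactive.
Required activator QuvJ is absent, so *oxaJ* is not transcribed.
So OxaJ is not produced.
Required activator OxaJ is absent, so *velK* is not transcribed.
So VelK is not produced.
Shikimate is present, so DovZ is active.
DovA is non-functional in this strain, so it has no effect.
No repressor is bound and DovZ is active, so *holR* is transcribed.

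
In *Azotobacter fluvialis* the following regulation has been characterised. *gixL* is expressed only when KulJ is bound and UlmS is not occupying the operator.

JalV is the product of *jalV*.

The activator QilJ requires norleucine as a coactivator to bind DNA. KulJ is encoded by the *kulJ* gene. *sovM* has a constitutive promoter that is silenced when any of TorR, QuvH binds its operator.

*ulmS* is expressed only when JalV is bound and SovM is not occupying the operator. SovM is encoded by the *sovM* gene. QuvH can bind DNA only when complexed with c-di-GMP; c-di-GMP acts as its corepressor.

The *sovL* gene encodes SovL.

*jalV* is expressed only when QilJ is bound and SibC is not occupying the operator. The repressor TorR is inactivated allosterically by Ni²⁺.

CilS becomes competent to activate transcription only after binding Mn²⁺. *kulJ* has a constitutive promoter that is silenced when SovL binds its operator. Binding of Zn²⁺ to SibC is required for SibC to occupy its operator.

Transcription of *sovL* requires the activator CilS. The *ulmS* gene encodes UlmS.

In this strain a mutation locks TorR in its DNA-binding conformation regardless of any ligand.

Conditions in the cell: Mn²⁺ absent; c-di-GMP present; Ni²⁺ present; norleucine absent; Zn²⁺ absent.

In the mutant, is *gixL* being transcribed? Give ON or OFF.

ON

TorR is constitutively active in this strain.
c-di-GMP is present, so QuvH is active.
With repressor TorR bound, *sovM* is not transcribed.
So SovM is not produced.
Norleucine is absent, so QilJ is inactive.
Zn²⁺ is absent, so SibC is inactive.
Required activator QilJ is absent, so *jalV* is not transcribed.
So JalV is not produced.
Required activator JalV is absent, so *ulmS* is not transcribed.
So UlmS is not produced.
Mn²⁺ is absent, so CilS is inactive.
Required activator CilS is absent, so *sovL* is not transcribed.
So SovL is not produced.
With no repressor bound, *kulJ* is transcribed.
So KulJ is produced and active.
No repressor is bound and KulJ is active, so *gixL* is transcribed.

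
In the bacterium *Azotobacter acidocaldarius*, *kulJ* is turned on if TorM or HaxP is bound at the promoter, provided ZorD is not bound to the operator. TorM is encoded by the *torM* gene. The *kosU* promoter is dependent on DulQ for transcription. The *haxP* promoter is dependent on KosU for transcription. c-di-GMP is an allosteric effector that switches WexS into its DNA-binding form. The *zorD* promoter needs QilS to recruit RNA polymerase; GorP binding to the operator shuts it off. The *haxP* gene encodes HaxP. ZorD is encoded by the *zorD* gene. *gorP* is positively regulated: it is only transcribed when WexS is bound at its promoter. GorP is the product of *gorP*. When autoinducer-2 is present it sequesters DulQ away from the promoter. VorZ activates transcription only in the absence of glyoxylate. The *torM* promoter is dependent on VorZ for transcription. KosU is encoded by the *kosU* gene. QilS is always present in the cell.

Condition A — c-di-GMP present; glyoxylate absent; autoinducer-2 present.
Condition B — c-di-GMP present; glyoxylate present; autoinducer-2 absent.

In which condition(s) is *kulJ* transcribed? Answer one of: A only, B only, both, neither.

Condition A:
QilS is produced constitutively and is active.
c-di-GMP is present, so WexS is active.
No repressor is bound and WexS is active, so *gorP* is transcribed.
So GorP is produced and active.
With repressor GorP bound, *zorD* is not transcribed.
So ZorD is not produced.
Glyoxylate is absent, so VorZ is active.
No repressor is bound and VorZ is active, so *torM* is transcribed.
So TorM is produced and active.
Autoinducer-2 is present, so DulQ is inactive.
Required activator DulQ is absent, so *kosU* is not transcribed.
So KosU is not produced.
Required activator KosU is absent, so *haxP* is not transcribed.
So HaxP is not produced.
Activator TorM is present, so *kulJ* is transcribed.
→ *kulJ* is ON in A.
Condition B:
QilS is produced constitutively and is active.
c-di-GMP is present, so WexS is active.
No repressor is bound and WexS is active, so *gorP* is transcribed.
So GorP is produced and active.
With repressor GorP bound, *zorD* is not transcribed.
So ZorD is not produced.
Glyoxylate is present, so VorZ is inactive.
Required activator VorZ is absent, so *torM* is not transcribed.
So TorM is not produced.
Autoinducer-2 is absent, so DulQ is active.
No repressor is bound and DulQ is active, so *kosU* is transcribed.
So KosU is produced and active.
No repressor is bound and KosU is active, so *haxP* is transcribed.
So HaxP is produced and active.
Activator HaxP is present, so *kulJ* is transcribed.
→ *kulJ* is ON in B.

both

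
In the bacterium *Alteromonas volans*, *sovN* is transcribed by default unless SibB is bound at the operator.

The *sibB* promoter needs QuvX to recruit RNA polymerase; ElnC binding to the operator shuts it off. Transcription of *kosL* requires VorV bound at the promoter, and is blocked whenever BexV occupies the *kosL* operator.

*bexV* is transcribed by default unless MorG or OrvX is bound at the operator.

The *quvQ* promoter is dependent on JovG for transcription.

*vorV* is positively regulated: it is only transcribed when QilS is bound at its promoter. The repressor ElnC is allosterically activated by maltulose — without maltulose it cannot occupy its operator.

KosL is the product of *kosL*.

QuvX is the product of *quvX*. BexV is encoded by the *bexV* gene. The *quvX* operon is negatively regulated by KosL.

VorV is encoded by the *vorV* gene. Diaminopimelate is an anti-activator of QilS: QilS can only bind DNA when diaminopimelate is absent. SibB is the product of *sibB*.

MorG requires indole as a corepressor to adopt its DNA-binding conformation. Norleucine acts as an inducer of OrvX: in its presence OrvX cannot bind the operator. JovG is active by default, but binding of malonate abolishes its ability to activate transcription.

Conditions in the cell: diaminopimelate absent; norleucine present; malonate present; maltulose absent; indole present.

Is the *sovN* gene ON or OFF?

ON

Diaminopimelate is absent, so QilS is active.
No repressor is bound and QilS is active, so *vorV* is transcribed.
So VorV is produced and active.
Indole is present, so MorG is active.
Norleucine is present, so OrvX is inactive.
With repressor MorG bound, *bexV* is not transcribed.
So BexV is not produced.
No repressor is bound and VorV is active, so *kosL* is transcribed.
So KosL is produced and active.
With repressor KosL bound, *quvX* is not transcribed.
So QuvX is not produced.
Maltulose is absent, so ElnC is inactive.
Required activator QuvX is absent, so *sibB* is not transcribed.
So SibB is not produced.
With no repressor bound, *sovN* is transcribed.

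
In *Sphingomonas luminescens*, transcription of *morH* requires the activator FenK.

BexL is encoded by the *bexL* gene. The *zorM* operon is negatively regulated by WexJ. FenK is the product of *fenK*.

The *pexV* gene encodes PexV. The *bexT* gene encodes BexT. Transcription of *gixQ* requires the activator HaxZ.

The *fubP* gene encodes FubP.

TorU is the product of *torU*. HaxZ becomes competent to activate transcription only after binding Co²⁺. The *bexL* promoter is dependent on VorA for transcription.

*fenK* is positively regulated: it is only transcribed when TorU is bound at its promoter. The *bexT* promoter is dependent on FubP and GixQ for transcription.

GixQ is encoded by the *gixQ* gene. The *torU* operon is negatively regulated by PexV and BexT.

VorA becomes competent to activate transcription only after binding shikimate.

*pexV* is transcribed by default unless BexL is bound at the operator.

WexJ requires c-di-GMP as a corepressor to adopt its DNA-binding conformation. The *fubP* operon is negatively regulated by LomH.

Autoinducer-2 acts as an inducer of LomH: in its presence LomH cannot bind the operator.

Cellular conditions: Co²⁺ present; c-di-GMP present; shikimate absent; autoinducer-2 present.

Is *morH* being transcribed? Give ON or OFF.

OFF

Shikimate is absent, so VorA is inactive.
Required activator VorA is absent, so *bexL* is not transcribed.
So BexL is not produced.
With no repressor bound, *pexV* is transcribed.
So PexV is produced and active.
Autoinducer-2 is present, so LomH is inactive.
With no repressor bound, *fubP* is transcribed.
So FubP is produced and active.
Co²⁺ is present, so HaxZ is active.
No repressor is bound and HaxZ is active, so *gixQ* is transcribed.
So GixQ is produced and active.
No repressor is bound and FubP and GixQ are active, so *bexT* is transcribed.
So BexT is produced and active.
With repressor PexV bound, *torU* is not transcribed.
So TorU is not produced.
Required activator TorU is absent, so *fenK* is not transcribed.
So FenK is not produced.
Required activator FenK is absent, so *morH* is not transcribed.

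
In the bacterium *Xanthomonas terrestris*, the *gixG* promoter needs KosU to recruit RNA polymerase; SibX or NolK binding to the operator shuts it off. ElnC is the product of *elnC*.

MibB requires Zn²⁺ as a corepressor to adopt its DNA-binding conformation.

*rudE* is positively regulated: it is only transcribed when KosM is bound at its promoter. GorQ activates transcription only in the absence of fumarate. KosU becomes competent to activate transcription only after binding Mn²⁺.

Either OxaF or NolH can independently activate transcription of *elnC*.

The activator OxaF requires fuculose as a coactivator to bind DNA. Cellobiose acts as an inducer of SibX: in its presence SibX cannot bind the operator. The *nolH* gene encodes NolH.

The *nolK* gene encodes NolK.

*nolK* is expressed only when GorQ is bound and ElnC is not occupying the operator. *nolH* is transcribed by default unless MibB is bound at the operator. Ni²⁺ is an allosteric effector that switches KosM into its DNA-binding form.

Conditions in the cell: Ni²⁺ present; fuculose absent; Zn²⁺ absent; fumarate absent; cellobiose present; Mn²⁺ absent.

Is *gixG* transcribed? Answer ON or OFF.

OFF

Mn²⁺ is absent, so KosU is inactive.
Cellobiose is present, so SibX is inactive.
Fumarate is absent, so GorQ is active.
Fuculose is absent, so OxaF is inactive.
Zn²⁺ is absent, so MibB is inactive.
With no repressor bound, *nolH* is transcribed.
So NolH is produced and active.
Activator NolH is present, so *elnC* is transcribed.
So ElnC is produced and active.
With repressor ElnC bound, *nolK* is not transcribed.
So NolK is not produced.
Required activator KosU is absent, so *gixG* is not transcribed.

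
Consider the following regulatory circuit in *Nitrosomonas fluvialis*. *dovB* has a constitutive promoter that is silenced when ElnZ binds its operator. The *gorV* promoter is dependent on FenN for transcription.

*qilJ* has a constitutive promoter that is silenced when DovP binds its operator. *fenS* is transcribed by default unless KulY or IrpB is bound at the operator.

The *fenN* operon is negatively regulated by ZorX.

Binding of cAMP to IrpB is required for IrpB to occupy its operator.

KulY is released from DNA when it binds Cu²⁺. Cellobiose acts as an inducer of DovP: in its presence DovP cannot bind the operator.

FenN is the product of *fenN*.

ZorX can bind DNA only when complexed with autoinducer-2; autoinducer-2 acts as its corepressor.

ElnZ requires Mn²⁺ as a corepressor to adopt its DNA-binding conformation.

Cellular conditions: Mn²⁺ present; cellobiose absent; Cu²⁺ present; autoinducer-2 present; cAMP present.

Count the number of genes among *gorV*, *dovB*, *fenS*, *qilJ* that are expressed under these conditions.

Autoinducer-2 is present, so ZorX is active.
With repressor ZorX bound, *fenN* is not transcribed.
So FenN is not produced.
Required activator FenN is absent, so *gorV* is not transcribed.
→ *gorV* is OFF.
Mn²⁺ is present, so ElnZ is active.
With repressor ElnZ bound, *dovB* is not transcribed.
→ *dovB* is OFF.
Cu²⁺ is present, so KulY is inactive.
cAMP is present, so IrpB is active.
With repressor IrpB bound, *fenS* is not transcribed.
→ *fenS* is OFF.
Cellobiose is absent, so DovP is active.
With repressor DovP bound, *qilJ* is not transcribed.
→ *qilJ* is OFF.
0 of the 4 genes are transcribed.

0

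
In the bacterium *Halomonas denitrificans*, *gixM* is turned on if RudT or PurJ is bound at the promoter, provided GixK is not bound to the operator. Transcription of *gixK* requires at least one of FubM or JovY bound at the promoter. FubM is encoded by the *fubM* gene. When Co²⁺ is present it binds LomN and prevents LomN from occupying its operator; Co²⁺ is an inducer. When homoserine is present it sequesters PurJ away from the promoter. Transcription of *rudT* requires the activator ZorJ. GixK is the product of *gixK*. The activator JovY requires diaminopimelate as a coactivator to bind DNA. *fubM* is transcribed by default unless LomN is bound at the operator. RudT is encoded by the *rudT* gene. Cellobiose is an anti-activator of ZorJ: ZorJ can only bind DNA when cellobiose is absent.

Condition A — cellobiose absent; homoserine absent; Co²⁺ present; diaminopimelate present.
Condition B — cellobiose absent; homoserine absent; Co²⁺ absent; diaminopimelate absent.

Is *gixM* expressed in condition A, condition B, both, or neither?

B only

Condition A:
Cellobiose is absent, so ZorJ is active.
No repressor is bound and ZorJ is active, so *rudT* is transcribed.
So RudT is produced and active.
Homoserine is absent, so PurJ is active.
Co²⁺ is present, so LomN is inactive.
With no repressor bound, *fubM* is transcribed.
So FubM is produced and active.
Diaminopimelate is present, so JovY is active.
Activator FubM is present, so *gixK* is transcribed.
So GixK is produced and active.
With repressor GixK bound, *gixM* is not transcribed.
→ *gixM* is OFF in A.
Condition B:
Cellobiose is absent, so ZorJ is active.
No repressor is bound and ZorJ is active, so *rudT* is transcribed.
So RudT is produced and active.
Homoserine is absent, so PurJ is active.
Co²⁺ is absent, so LomN is active.
With repressor LomN bound, *fubM* is not transcribed.
So FubM is not produced.
Diaminopimelate is absent, so JovY is inactive.
No activator is available at the *gixK* promoter, so *gixK* is not transcribed.
So GixK is not produced.
Activator RudT is present, so *gixM* is transcribed.
→ *gixM* is ON in B.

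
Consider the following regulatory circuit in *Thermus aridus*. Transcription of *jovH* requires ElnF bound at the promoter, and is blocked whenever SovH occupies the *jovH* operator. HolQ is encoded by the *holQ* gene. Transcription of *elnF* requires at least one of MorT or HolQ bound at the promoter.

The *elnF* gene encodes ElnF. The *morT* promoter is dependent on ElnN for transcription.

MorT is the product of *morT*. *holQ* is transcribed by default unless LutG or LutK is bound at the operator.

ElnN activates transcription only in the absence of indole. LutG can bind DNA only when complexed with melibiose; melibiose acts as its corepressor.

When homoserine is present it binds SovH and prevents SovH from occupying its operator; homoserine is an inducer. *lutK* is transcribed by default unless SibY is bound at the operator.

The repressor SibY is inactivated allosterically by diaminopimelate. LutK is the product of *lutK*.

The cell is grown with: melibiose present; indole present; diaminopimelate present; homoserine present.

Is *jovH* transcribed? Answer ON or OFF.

Indole is present, so ElnN is inactive.
Required activator ElnN is absent, so *morT* is not transcribed.
So MorT is not produced.
Melibiose is present, so LutG is active.
Diaminopimelate is present, so SibY is inactive.
With no repressor bound, *lutK* is transcribed.
So LutK is produced and active.
With repressor LutG bound, *holQ* is not transcribed.
So HolQ is not produced.
No activator is available at the *elnF* promoter, so *elnF* is not transcribed.
So ElnF is not produced.
Homoserine is present, so SovH is inactive.
Required activator ElnF is absent, so *jovH* is not transcribed.

OFF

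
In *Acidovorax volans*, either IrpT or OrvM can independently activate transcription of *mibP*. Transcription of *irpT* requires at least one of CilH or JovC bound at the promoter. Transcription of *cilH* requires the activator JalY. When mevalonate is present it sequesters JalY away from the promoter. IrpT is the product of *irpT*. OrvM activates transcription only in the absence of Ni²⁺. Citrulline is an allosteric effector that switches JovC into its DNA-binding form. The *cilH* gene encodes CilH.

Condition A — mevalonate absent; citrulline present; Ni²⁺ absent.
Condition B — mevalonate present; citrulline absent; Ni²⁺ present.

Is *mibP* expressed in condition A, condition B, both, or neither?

A only

Condition A:
Mevalonate is absent, so JalY is active.
No repressor is bound and JalY is active, so *cilH* is transcribed.
So CilH is produced and active.
Citrulline is present, so JovC is active.
Activator CilH is present, so *irpT* is transcribed.
So IrpT is produced and active.
Ni²⁺ is absent, so OrvM is active.
Activator IrpT is present, so *mibP* is transcribed.
→ *mibP* is ON in A.
Condition B:
Mevalonate is present, so JalY is inactive.
Required activator JalY is absent, so *cilH* is not transcribed.
So CilH is not produced.
Citrulline is absent, so JovC is inactive.
No activator is available at the *irpT* promoter, so *irpT* is not transcribed.
So IrpT is not produced.
Ni²⁺ is present, so OrvM is inactive.
No activator is available at the *mibP* promoter, so *mibP* is not transcribed.
→ *mibP* is OFF in B.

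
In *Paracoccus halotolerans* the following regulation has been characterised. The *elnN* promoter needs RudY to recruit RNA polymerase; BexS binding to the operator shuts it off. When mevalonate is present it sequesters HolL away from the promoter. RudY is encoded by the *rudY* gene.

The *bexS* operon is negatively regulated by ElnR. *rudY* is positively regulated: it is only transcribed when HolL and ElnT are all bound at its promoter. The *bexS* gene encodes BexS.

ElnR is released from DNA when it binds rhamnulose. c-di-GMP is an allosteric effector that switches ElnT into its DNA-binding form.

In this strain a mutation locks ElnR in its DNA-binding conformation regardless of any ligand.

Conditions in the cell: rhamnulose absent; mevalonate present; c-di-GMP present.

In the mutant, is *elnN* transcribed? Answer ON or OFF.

Mevalonate is present, so HolL is inactive.
c-di-GMP is present, so ElnT is active.
Required activator HolL is absent, so *rudY* is not transcribed.
So RudY is not produced.
ElnR is constitutively active in this strain.
With repressor ElnR bound, *bexS* is not transcribed.
So BexS is not produced.
Required activator RudY is absent, so *elnN* is not transcribed.

OFF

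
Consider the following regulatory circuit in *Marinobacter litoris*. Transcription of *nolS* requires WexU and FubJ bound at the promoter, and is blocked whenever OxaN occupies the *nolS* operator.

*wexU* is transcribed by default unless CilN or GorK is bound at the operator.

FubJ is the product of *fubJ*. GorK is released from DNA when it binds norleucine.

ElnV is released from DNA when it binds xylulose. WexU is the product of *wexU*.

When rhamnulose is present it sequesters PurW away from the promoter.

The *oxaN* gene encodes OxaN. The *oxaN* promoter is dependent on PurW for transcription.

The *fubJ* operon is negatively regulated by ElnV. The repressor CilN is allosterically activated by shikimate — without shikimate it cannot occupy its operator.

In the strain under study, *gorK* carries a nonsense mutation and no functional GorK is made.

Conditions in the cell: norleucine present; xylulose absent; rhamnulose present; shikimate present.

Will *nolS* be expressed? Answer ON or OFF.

OFF

Rhamnulose is present, so PurW is inactive.
Required activator PurW is absent, so *oxaN* is not transcribed.
So OxaN is not produced.
Shikimate is present, so CilN is active.
GorK is non-functional in this strain, so it has no effect.
With repressor CilN bound, *wexU* is not transcribed.
So WexU is not produced.
Xylulose is absent, so ElnV is active.
With repressor ElnV bound, *fubJ* is not transcribed.
So FubJ is not produced.
Required activator WexU is absent, so *nolS* is not transcribed.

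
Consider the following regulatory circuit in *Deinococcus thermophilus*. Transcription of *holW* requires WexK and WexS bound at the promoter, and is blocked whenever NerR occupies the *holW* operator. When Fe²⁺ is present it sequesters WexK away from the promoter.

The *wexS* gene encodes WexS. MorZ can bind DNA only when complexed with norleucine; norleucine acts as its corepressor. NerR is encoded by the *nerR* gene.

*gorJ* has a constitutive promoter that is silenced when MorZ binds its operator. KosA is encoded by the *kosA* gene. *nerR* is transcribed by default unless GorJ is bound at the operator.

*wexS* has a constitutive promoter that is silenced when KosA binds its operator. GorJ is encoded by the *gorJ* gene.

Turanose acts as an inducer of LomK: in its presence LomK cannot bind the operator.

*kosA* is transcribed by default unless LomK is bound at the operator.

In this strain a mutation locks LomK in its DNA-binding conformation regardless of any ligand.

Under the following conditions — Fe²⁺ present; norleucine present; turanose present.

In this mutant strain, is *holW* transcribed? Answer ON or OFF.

OFF

Fe²⁺ is present, so WexK is inactive.
Norleucine is present, so MorZ is active.
With repressor MorZ bound, *gorJ* is not transcribed.
So GorJ is not produced.
With no repressor bound, *nerR* is transcribed.
So NerR is produced and active.
LomK is constitutively active in this strain.
With repressor LomK bound, *kosA* is not transcribed.
So KosA is not produced.
With no repressor bound, *wexS* is transcribed.
So WexS is produced and active.
With repressor NerR bound, *holW* is not transcribed.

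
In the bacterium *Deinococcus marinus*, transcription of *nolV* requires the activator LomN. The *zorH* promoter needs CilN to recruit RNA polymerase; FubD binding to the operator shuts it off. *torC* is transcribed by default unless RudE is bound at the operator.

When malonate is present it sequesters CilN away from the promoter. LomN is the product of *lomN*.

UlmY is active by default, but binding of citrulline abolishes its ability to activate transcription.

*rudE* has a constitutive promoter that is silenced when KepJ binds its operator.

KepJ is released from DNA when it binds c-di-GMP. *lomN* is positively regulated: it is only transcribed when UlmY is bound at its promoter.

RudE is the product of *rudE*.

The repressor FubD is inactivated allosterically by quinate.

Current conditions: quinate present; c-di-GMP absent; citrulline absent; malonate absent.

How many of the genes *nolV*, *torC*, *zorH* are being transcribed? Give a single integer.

3

Citrulline is absent, so UlmY is active.
No repressor is bound and UlmY is active, so *lomN* is transcribed.
So LomN is produced and active.
No repressor is bound and LomN is active, so *nolV* is transcribed.
→ *nolV* is ON.
c-di-GMP is absent, so KepJ is active.
With repressor KepJ bound, *rudE* is not transcribed.
So RudE is not produced.
With no repressor bound, *torC* is transcribed.
→ *torC* is ON.
Malonate is absent, so CilN is active.
Quinate is present, so FubD is inactive.
No repressor is bound and CilN is active, so *zorH* is transcribed.
→ *zorH* is ON.
3 of the 3 genes are transcribed.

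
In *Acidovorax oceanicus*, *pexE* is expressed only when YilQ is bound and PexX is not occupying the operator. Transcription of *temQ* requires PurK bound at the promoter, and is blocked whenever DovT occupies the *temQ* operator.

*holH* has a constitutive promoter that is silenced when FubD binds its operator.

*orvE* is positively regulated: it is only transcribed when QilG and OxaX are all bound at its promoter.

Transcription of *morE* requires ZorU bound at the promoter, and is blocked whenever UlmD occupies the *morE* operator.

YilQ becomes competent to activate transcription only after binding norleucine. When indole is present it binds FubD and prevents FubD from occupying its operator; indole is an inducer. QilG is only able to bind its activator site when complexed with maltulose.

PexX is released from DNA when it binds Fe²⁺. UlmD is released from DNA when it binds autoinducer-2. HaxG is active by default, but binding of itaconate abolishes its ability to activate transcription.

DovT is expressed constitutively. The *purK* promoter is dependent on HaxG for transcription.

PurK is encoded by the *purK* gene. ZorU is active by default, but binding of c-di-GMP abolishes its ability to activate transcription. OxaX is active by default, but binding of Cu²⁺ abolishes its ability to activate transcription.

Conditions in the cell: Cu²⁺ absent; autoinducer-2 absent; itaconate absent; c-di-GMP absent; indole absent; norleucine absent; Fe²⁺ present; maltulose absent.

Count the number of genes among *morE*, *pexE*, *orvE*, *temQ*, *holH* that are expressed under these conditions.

Autoinducer-2 is absent, so UlmD is active.
c-di-GMP is absent, so ZorU is active.
With repressor UlmD bound, *morE* is not transcribed.
→ *morE* is OFF.
Fe²⁺ is present, so PexX is inactive.
Norleucine is absent, so YilQ is inactive.
Required activator YilQ is absent, so *pexE* is not transcribed.
→ *pexE* is OFF.
Maltulose is absent, so QilG is inactive.
Cu²⁺ is absent, so OxaX is active.
Required activator QilG is absent, so *orvE* is not transcribed.
→ *orvE* is OFF.
DovT is produced constitutively and is active.
Itaconate is absent, so HaxG is active.
No repressor is bound and HaxG is active, so *purK* is transcribed.
So PurK is produced and active.
With repressor DovT bound, *temQ* is not transcribed.
→ *temQ* is OFF.
Indole is absent, so FubD is active.
With repressor FubD bound, *holH* is not transcribed.
→ *holH* is OFF.
0 of the 5 genes are transcribed.

0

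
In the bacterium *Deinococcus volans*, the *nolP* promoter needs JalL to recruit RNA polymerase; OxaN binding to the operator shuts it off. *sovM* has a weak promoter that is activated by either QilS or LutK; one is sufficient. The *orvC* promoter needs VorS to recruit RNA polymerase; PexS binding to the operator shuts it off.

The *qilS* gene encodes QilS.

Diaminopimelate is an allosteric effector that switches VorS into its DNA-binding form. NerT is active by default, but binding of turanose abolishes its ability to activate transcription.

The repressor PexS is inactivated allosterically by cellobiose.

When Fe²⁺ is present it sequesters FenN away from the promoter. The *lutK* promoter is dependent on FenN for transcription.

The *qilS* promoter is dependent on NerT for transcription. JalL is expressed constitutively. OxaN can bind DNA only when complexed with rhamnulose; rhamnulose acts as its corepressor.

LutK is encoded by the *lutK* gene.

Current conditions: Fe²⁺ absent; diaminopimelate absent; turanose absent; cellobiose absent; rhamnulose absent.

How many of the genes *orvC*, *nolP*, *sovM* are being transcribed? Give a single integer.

2

Cellobiose is absent, so PexS is active.
Diaminopimelate is absent, so VorS is inactive.
With repressor PexS bound, *orvC* is not transcribed.
→ *orvC* is OFF.
JalL is produced constitutively and is active.
Rhamnulose is absent, so OxaN is inactive.
No repressor is bound and JalL is active, so *nolP* is transcribed.
→ *nolP* is ON.
Turanose is absent, so NerT is active.
No repressor is bound and NerT is active, so *qilS* is transcribed.
So QilS is produced and active.
Fe²⁺ is absent, so FenN is active.
No repressor is bound and FenN is active, so *lutK* is transcribed.
So LutK is produced and active.
Activator QilS is present, so *sovM* is transcribed.
→ *sovM* is ON.
2 of the 3 genes are transcribed.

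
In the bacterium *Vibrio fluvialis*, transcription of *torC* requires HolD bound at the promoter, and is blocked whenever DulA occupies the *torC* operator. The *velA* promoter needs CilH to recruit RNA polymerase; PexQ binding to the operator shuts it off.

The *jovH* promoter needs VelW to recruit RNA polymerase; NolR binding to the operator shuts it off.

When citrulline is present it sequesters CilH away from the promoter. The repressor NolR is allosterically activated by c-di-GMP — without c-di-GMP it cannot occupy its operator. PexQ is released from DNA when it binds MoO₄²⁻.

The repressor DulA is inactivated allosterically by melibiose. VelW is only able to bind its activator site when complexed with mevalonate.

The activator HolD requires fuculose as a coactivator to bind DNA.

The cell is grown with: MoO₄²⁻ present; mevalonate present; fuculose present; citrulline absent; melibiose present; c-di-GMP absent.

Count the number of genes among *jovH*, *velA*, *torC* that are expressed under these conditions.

Mevalonate is present, so VelW is active.
c-di-GMP is absent, so NolR is inactive.
No repressor is bound and VelW is active, so *jovH* is transcribed.
→ *jovH* is ON.
MoO₄²⁻ is present, so PexQ is inactive.
Citrulline is absent, so CilH is active.
No repressor is bound and CilH is active, so *velA* is transcribed.
→ *velA* is ON.
Melibiose is present, so DulA is inactive.
Fuculose is present, so HolD is active.
No repressor is bound and HolD is active, so *torC* is transcribed.
→ *torC* is ON.
3 of the 3 genes are transcribed.

3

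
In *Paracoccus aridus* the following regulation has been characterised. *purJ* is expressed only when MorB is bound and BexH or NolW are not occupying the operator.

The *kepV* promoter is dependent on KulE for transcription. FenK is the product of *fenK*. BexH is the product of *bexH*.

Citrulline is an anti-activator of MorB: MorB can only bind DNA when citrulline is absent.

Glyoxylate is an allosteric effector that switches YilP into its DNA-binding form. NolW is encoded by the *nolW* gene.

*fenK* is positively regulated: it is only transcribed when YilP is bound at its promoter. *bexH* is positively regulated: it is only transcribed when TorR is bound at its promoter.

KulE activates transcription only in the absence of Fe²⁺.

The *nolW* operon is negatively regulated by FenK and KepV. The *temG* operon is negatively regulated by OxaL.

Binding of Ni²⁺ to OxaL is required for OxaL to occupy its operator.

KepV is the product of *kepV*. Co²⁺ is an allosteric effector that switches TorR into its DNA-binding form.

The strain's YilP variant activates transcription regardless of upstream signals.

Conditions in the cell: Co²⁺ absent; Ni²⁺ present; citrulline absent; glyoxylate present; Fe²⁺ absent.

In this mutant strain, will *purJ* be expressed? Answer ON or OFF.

ON

Co²⁺ is absent, so TorR is inactive.
Required activator TorR is absent, so *bexH* is not transcribed.
So BexH is not produced.
Citrulline is absent, so MorB is active.
YilP is constitutively active in this strain.
No repressor is bound and YilP is active, so *fenK* is transcribed.
So FenK is produced and active.
Fe²⁺ is absent, so KulE is active.
No repressor is bound and KulE is active, so *kepV* is transcribed.
So KepV is produced and active.
With repressor FenK bound, *nolW* is not transcribed.
So NolW is not produced.
No repressor is bound and MorB is active, so *purJ* is transcribed.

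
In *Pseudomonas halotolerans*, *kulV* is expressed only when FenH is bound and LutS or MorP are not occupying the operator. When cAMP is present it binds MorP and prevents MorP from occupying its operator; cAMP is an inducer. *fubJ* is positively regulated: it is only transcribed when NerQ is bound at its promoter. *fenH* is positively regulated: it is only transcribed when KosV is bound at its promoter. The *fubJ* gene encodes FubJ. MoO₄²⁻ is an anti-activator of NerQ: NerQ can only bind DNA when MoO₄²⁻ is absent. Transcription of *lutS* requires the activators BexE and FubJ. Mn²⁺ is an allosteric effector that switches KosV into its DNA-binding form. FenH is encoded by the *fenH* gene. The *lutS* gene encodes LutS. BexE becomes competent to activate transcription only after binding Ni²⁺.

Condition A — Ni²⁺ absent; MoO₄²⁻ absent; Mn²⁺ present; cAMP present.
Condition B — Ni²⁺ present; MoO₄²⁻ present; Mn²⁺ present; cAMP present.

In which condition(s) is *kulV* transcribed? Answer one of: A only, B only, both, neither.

Condition A:
Ni²⁺ is absent, so BexE is inactive.
MoO₄²⁻ is absent, so NerQ is active.
No repressor is bound and NerQ is active, so *fubJ* is transcribed.
So FubJ is produced and active.
Required activator BexE is absent, so *lutS* is not transcribed.
So LutS is not produced.
Mn²⁺ is present, so KosV is active.
No repressor is bound and KosV is active, so *fenH* is transcribed.
So FenH is produced and active.
cAMP is present, so MorP is inactive.
No repressor is bound and FenH is active, so *kulV* is transcribed.
→ *kulV* is ON in A.
Condition B:
Ni²⁺ is present, so BexE is active.
MoO₄²⁻ is present, so NerQ is inactive.
Required activator NerQ is absent, so *fubJ* is not transcribed.
So FubJ is not produced.
Required activator FubJ is absent, so *lutS* is not transcribed.
So LutS is not produced.
Mn²⁺ is present, so KosV is active.
No repressor is bound and KosV is active, so *fenH* is transcribed.
So FenH is produced and active.
cAMP is present, so MorP is inactive.
No repressor is bound and FenH is active, so *kulV* is transcribed.
→ *kulV* is ON in B.

both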